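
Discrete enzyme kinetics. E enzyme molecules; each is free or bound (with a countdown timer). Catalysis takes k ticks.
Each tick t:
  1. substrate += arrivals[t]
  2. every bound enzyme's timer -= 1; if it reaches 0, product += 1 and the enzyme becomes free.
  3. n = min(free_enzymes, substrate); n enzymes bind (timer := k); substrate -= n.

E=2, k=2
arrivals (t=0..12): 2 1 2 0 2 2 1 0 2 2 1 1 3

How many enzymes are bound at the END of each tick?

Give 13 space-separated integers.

t=0: arr=2 -> substrate=0 bound=2 product=0
t=1: arr=1 -> substrate=1 bound=2 product=0
t=2: arr=2 -> substrate=1 bound=2 product=2
t=3: arr=0 -> substrate=1 bound=2 product=2
t=4: arr=2 -> substrate=1 bound=2 product=4
t=5: arr=2 -> substrate=3 bound=2 product=4
t=6: arr=1 -> substrate=2 bound=2 product=6
t=7: arr=0 -> substrate=2 bound=2 product=6
t=8: arr=2 -> substrate=2 bound=2 product=8
t=9: arr=2 -> substrate=4 bound=2 product=8
t=10: arr=1 -> substrate=3 bound=2 product=10
t=11: arr=1 -> substrate=4 bound=2 product=10
t=12: arr=3 -> substrate=5 bound=2 product=12

Answer: 2 2 2 2 2 2 2 2 2 2 2 2 2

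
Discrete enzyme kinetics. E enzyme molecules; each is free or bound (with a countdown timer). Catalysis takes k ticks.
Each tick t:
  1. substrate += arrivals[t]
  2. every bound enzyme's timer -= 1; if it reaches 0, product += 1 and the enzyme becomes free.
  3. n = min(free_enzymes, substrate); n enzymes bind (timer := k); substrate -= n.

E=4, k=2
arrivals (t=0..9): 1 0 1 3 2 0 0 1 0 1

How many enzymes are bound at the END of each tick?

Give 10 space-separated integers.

Answer: 1 1 1 4 4 2 1 1 1 1

Derivation:
t=0: arr=1 -> substrate=0 bound=1 product=0
t=1: arr=0 -> substrate=0 bound=1 product=0
t=2: arr=1 -> substrate=0 bound=1 product=1
t=3: arr=3 -> substrate=0 bound=4 product=1
t=4: arr=2 -> substrate=1 bound=4 product=2
t=5: arr=0 -> substrate=0 bound=2 product=5
t=6: arr=0 -> substrate=0 bound=1 product=6
t=7: arr=1 -> substrate=0 bound=1 product=7
t=8: arr=0 -> substrate=0 bound=1 product=7
t=9: arr=1 -> substrate=0 bound=1 product=8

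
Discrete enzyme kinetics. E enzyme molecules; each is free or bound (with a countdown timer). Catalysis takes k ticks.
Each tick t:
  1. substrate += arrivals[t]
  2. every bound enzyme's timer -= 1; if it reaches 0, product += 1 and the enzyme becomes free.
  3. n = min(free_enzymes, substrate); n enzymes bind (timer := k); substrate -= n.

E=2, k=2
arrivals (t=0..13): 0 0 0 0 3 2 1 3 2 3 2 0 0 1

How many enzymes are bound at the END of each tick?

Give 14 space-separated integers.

Answer: 0 0 0 0 2 2 2 2 2 2 2 2 2 2

Derivation:
t=0: arr=0 -> substrate=0 bound=0 product=0
t=1: arr=0 -> substrate=0 bound=0 product=0
t=2: arr=0 -> substrate=0 bound=0 product=0
t=3: arr=0 -> substrate=0 bound=0 product=0
t=4: arr=3 -> substrate=1 bound=2 product=0
t=5: arr=2 -> substrate=3 bound=2 product=0
t=6: arr=1 -> substrate=2 bound=2 product=2
t=7: arr=3 -> substrate=5 bound=2 product=2
t=8: arr=2 -> substrate=5 bound=2 product=4
t=9: arr=3 -> substrate=8 bound=2 product=4
t=10: arr=2 -> substrate=8 bound=2 product=6
t=11: arr=0 -> substrate=8 bound=2 product=6
t=12: arr=0 -> substrate=6 bound=2 product=8
t=13: arr=1 -> substrate=7 bound=2 product=8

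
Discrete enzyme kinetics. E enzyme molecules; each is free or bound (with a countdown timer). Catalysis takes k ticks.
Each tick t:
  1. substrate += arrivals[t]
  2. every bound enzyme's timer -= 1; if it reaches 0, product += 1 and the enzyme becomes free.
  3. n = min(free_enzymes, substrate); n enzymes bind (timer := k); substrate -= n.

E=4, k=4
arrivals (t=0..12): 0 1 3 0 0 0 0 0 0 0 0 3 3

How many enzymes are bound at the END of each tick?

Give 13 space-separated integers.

t=0: arr=0 -> substrate=0 bound=0 product=0
t=1: arr=1 -> substrate=0 bound=1 product=0
t=2: arr=3 -> substrate=0 bound=4 product=0
t=3: arr=0 -> substrate=0 bound=4 product=0
t=4: arr=0 -> substrate=0 bound=4 product=0
t=5: arr=0 -> substrate=0 bound=3 product=1
t=6: arr=0 -> substrate=0 bound=0 product=4
t=7: arr=0 -> substrate=0 bound=0 product=4
t=8: arr=0 -> substrate=0 bound=0 product=4
t=9: arr=0 -> substrate=0 bound=0 product=4
t=10: arr=0 -> substrate=0 bound=0 product=4
t=11: arr=3 -> substrate=0 bound=3 product=4
t=12: arr=3 -> substrate=2 bound=4 product=4

Answer: 0 1 4 4 4 3 0 0 0 0 0 3 4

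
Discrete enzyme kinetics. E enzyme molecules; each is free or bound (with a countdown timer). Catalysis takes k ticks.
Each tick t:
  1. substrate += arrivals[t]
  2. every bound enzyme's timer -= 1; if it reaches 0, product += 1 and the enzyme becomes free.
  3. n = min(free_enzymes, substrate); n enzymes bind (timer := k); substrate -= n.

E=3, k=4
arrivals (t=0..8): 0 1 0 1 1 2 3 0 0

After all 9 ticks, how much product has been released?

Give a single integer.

Answer: 3

Derivation:
t=0: arr=0 -> substrate=0 bound=0 product=0
t=1: arr=1 -> substrate=0 bound=1 product=0
t=2: arr=0 -> substrate=0 bound=1 product=0
t=3: arr=1 -> substrate=0 bound=2 product=0
t=4: arr=1 -> substrate=0 bound=3 product=0
t=5: arr=2 -> substrate=1 bound=3 product=1
t=6: arr=3 -> substrate=4 bound=3 product=1
t=7: arr=0 -> substrate=3 bound=3 product=2
t=8: arr=0 -> substrate=2 bound=3 product=3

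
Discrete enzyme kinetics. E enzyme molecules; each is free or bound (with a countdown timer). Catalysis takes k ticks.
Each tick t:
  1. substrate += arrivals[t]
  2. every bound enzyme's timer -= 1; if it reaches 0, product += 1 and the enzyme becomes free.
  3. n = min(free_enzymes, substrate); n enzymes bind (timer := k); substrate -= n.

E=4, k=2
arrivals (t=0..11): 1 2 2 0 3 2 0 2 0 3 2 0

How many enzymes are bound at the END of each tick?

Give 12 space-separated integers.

t=0: arr=1 -> substrate=0 bound=1 product=0
t=1: arr=2 -> substrate=0 bound=3 product=0
t=2: arr=2 -> substrate=0 bound=4 product=1
t=3: arr=0 -> substrate=0 bound=2 product=3
t=4: arr=3 -> substrate=0 bound=3 product=5
t=5: arr=2 -> substrate=1 bound=4 product=5
t=6: arr=0 -> substrate=0 bound=2 product=8
t=7: arr=2 -> substrate=0 bound=3 product=9
t=8: arr=0 -> substrate=0 bound=2 product=10
t=9: arr=3 -> substrate=0 bound=3 product=12
t=10: arr=2 -> substrate=1 bound=4 product=12
t=11: arr=0 -> substrate=0 bound=2 product=15

Answer: 1 3 4 2 3 4 2 3 2 3 4 2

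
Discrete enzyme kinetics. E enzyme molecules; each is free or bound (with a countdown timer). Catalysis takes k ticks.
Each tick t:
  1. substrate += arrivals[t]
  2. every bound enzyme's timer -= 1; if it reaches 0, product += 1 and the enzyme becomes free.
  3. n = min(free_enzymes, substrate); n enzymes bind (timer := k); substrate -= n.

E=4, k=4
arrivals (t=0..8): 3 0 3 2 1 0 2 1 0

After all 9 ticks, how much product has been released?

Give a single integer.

t=0: arr=3 -> substrate=0 bound=3 product=0
t=1: arr=0 -> substrate=0 bound=3 product=0
t=2: arr=3 -> substrate=2 bound=4 product=0
t=3: arr=2 -> substrate=4 bound=4 product=0
t=4: arr=1 -> substrate=2 bound=4 product=3
t=5: arr=0 -> substrate=2 bound=4 product=3
t=6: arr=2 -> substrate=3 bound=4 product=4
t=7: arr=1 -> substrate=4 bound=4 product=4
t=8: arr=0 -> substrate=1 bound=4 product=7

Answer: 7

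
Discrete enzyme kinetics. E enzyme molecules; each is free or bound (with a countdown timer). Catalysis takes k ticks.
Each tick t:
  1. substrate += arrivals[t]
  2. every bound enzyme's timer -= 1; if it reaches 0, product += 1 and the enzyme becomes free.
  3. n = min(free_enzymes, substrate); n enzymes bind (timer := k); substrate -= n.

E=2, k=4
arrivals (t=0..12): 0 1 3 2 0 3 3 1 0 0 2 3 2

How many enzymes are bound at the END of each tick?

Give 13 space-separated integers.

Answer: 0 1 2 2 2 2 2 2 2 2 2 2 2

Derivation:
t=0: arr=0 -> substrate=0 bound=0 product=0
t=1: arr=1 -> substrate=0 bound=1 product=0
t=2: arr=3 -> substrate=2 bound=2 product=0
t=3: arr=2 -> substrate=4 bound=2 product=0
t=4: arr=0 -> substrate=4 bound=2 product=0
t=5: arr=3 -> substrate=6 bound=2 product=1
t=6: arr=3 -> substrate=8 bound=2 product=2
t=7: arr=1 -> substrate=9 bound=2 product=2
t=8: arr=0 -> substrate=9 bound=2 product=2
t=9: arr=0 -> substrate=8 bound=2 product=3
t=10: arr=2 -> substrate=9 bound=2 product=4
t=11: arr=3 -> substrate=12 bound=2 product=4
t=12: arr=2 -> substrate=14 bound=2 product=4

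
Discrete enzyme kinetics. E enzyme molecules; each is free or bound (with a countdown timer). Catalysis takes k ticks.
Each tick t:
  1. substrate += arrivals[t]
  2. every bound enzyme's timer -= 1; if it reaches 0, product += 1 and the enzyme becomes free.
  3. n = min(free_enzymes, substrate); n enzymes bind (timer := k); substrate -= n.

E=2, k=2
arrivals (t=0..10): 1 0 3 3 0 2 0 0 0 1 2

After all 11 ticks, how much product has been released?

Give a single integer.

t=0: arr=1 -> substrate=0 bound=1 product=0
t=1: arr=0 -> substrate=0 bound=1 product=0
t=2: arr=3 -> substrate=1 bound=2 product=1
t=3: arr=3 -> substrate=4 bound=2 product=1
t=4: arr=0 -> substrate=2 bound=2 product=3
t=5: arr=2 -> substrate=4 bound=2 product=3
t=6: arr=0 -> substrate=2 bound=2 product=5
t=7: arr=0 -> substrate=2 bound=2 product=5
t=8: arr=0 -> substrate=0 bound=2 product=7
t=9: arr=1 -> substrate=1 bound=2 product=7
t=10: arr=2 -> substrate=1 bound=2 product=9

Answer: 9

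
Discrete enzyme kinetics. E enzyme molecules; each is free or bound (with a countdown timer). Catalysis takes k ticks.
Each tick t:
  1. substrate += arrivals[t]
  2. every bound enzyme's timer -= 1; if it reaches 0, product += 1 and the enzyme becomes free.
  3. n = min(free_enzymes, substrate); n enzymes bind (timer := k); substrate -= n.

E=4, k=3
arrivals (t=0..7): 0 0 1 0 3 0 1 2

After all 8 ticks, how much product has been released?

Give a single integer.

Answer: 4

Derivation:
t=0: arr=0 -> substrate=0 bound=0 product=0
t=1: arr=0 -> substrate=0 bound=0 product=0
t=2: arr=1 -> substrate=0 bound=1 product=0
t=3: arr=0 -> substrate=0 bound=1 product=0
t=4: arr=3 -> substrate=0 bound=4 product=0
t=5: arr=0 -> substrate=0 bound=3 product=1
t=6: arr=1 -> substrate=0 bound=4 product=1
t=7: arr=2 -> substrate=0 bound=3 product=4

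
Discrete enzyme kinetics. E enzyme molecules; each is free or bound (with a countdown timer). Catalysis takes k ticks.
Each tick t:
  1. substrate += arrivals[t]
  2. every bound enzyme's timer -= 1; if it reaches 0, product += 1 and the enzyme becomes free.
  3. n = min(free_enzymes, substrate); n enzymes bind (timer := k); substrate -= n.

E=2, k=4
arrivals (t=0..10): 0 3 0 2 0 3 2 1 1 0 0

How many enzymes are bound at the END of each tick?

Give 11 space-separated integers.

Answer: 0 2 2 2 2 2 2 2 2 2 2

Derivation:
t=0: arr=0 -> substrate=0 bound=0 product=0
t=1: arr=3 -> substrate=1 bound=2 product=0
t=2: arr=0 -> substrate=1 bound=2 product=0
t=3: arr=2 -> substrate=3 bound=2 product=0
t=4: arr=0 -> substrate=3 bound=2 product=0
t=5: arr=3 -> substrate=4 bound=2 product=2
t=6: arr=2 -> substrate=6 bound=2 product=2
t=7: arr=1 -> substrate=7 bound=2 product=2
t=8: arr=1 -> substrate=8 bound=2 product=2
t=9: arr=0 -> substrate=6 bound=2 product=4
t=10: arr=0 -> substrate=6 bound=2 product=4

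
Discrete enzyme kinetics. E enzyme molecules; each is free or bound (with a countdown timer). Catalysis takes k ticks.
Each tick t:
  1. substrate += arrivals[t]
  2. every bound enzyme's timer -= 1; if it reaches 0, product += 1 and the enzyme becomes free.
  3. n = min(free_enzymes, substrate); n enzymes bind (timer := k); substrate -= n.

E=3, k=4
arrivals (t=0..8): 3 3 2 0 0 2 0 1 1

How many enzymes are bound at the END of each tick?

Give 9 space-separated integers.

Answer: 3 3 3 3 3 3 3 3 3

Derivation:
t=0: arr=3 -> substrate=0 bound=3 product=0
t=1: arr=3 -> substrate=3 bound=3 product=0
t=2: arr=2 -> substrate=5 bound=3 product=0
t=3: arr=0 -> substrate=5 bound=3 product=0
t=4: arr=0 -> substrate=2 bound=3 product=3
t=5: arr=2 -> substrate=4 bound=3 product=3
t=6: arr=0 -> substrate=4 bound=3 product=3
t=7: arr=1 -> substrate=5 bound=3 product=3
t=8: arr=1 -> substrate=3 bound=3 product=6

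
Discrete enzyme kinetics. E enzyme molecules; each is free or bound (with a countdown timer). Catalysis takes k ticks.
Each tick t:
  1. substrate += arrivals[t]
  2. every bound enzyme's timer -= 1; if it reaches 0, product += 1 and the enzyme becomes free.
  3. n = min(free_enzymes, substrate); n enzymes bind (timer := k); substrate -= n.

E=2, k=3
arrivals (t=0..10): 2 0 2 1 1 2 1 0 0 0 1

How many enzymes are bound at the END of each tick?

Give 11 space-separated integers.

Answer: 2 2 2 2 2 2 2 2 2 2 2

Derivation:
t=0: arr=2 -> substrate=0 bound=2 product=0
t=1: arr=0 -> substrate=0 bound=2 product=0
t=2: arr=2 -> substrate=2 bound=2 product=0
t=3: arr=1 -> substrate=1 bound=2 product=2
t=4: arr=1 -> substrate=2 bound=2 product=2
t=5: arr=2 -> substrate=4 bound=2 product=2
t=6: arr=1 -> substrate=3 bound=2 product=4
t=7: arr=0 -> substrate=3 bound=2 product=4
t=8: arr=0 -> substrate=3 bound=2 product=4
t=9: arr=0 -> substrate=1 bound=2 product=6
t=10: arr=1 -> substrate=2 bound=2 product=6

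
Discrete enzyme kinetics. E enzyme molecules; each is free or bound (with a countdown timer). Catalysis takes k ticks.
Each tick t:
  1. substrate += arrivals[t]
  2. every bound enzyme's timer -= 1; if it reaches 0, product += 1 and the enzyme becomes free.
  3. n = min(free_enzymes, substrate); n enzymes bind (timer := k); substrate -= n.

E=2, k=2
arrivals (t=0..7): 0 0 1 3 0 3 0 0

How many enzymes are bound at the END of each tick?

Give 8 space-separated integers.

Answer: 0 0 1 2 2 2 2 2

Derivation:
t=0: arr=0 -> substrate=0 bound=0 product=0
t=1: arr=0 -> substrate=0 bound=0 product=0
t=2: arr=1 -> substrate=0 bound=1 product=0
t=3: arr=3 -> substrate=2 bound=2 product=0
t=4: arr=0 -> substrate=1 bound=2 product=1
t=5: arr=3 -> substrate=3 bound=2 product=2
t=6: arr=0 -> substrate=2 bound=2 product=3
t=7: arr=0 -> substrate=1 bound=2 product=4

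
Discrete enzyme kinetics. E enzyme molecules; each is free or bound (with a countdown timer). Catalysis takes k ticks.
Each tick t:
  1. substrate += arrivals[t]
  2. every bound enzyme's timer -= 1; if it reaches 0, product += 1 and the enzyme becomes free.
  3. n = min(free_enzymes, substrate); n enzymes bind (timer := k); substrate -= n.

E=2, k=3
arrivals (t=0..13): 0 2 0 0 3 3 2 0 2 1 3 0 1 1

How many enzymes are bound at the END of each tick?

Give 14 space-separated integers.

t=0: arr=0 -> substrate=0 bound=0 product=0
t=1: arr=2 -> substrate=0 bound=2 product=0
t=2: arr=0 -> substrate=0 bound=2 product=0
t=3: arr=0 -> substrate=0 bound=2 product=0
t=4: arr=3 -> substrate=1 bound=2 product=2
t=5: arr=3 -> substrate=4 bound=2 product=2
t=6: arr=2 -> substrate=6 bound=2 product=2
t=7: arr=0 -> substrate=4 bound=2 product=4
t=8: arr=2 -> substrate=6 bound=2 product=4
t=9: arr=1 -> substrate=7 bound=2 product=4
t=10: arr=3 -> substrate=8 bound=2 product=6
t=11: arr=0 -> substrate=8 bound=2 product=6
t=12: arr=1 -> substrate=9 bound=2 product=6
t=13: arr=1 -> substrate=8 bound=2 product=8

Answer: 0 2 2 2 2 2 2 2 2 2 2 2 2 2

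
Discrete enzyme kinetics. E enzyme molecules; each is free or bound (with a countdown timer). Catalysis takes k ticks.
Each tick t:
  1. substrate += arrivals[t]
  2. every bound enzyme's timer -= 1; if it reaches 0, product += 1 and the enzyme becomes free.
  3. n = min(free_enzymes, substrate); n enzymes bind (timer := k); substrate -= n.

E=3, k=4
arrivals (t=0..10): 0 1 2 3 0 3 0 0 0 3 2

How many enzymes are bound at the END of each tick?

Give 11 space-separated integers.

t=0: arr=0 -> substrate=0 bound=0 product=0
t=1: arr=1 -> substrate=0 bound=1 product=0
t=2: arr=2 -> substrate=0 bound=3 product=0
t=3: arr=3 -> substrate=3 bound=3 product=0
t=4: arr=0 -> substrate=3 bound=3 product=0
t=5: arr=3 -> substrate=5 bound=3 product=1
t=6: arr=0 -> substrate=3 bound=3 product=3
t=7: arr=0 -> substrate=3 bound=3 product=3
t=8: arr=0 -> substrate=3 bound=3 product=3
t=9: arr=3 -> substrate=5 bound=3 product=4
t=10: arr=2 -> substrate=5 bound=3 product=6

Answer: 0 1 3 3 3 3 3 3 3 3 3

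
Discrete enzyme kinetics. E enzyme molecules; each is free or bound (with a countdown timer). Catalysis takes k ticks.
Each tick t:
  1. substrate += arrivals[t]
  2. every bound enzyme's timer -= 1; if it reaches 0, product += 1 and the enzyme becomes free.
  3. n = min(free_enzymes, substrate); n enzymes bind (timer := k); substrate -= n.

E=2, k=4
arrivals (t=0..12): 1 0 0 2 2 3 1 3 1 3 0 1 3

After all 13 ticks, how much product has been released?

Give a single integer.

Answer: 5

Derivation:
t=0: arr=1 -> substrate=0 bound=1 product=0
t=1: arr=0 -> substrate=0 bound=1 product=0
t=2: arr=0 -> substrate=0 bound=1 product=0
t=3: arr=2 -> substrate=1 bound=2 product=0
t=4: arr=2 -> substrate=2 bound=2 product=1
t=5: arr=3 -> substrate=5 bound=2 product=1
t=6: arr=1 -> substrate=6 bound=2 product=1
t=7: arr=3 -> substrate=8 bound=2 product=2
t=8: arr=1 -> substrate=8 bound=2 product=3
t=9: arr=3 -> substrate=11 bound=2 product=3
t=10: arr=0 -> substrate=11 bound=2 product=3
t=11: arr=1 -> substrate=11 bound=2 product=4
t=12: arr=3 -> substrate=13 bound=2 product=5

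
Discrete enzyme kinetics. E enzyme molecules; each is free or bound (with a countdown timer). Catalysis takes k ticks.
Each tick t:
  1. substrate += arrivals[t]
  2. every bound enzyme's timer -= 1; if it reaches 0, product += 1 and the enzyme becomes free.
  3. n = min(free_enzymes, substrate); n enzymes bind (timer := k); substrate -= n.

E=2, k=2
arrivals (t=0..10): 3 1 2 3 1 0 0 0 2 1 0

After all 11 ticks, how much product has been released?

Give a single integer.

Answer: 10

Derivation:
t=0: arr=3 -> substrate=1 bound=2 product=0
t=1: arr=1 -> substrate=2 bound=2 product=0
t=2: arr=2 -> substrate=2 bound=2 product=2
t=3: arr=3 -> substrate=5 bound=2 product=2
t=4: arr=1 -> substrate=4 bound=2 product=4
t=5: arr=0 -> substrate=4 bound=2 product=4
t=6: arr=0 -> substrate=2 bound=2 product=6
t=7: arr=0 -> substrate=2 bound=2 product=6
t=8: arr=2 -> substrate=2 bound=2 product=8
t=9: arr=1 -> substrate=3 bound=2 product=8
t=10: arr=0 -> substrate=1 bound=2 product=10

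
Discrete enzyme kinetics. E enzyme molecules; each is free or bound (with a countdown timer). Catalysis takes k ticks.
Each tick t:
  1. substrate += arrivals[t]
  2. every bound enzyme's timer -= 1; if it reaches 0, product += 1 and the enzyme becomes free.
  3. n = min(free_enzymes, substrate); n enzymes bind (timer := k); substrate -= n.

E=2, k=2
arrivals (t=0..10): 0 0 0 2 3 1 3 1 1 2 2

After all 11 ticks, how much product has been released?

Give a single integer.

t=0: arr=0 -> substrate=0 bound=0 product=0
t=1: arr=0 -> substrate=0 bound=0 product=0
t=2: arr=0 -> substrate=0 bound=0 product=0
t=3: arr=2 -> substrate=0 bound=2 product=0
t=4: arr=3 -> substrate=3 bound=2 product=0
t=5: arr=1 -> substrate=2 bound=2 product=2
t=6: arr=3 -> substrate=5 bound=2 product=2
t=7: arr=1 -> substrate=4 bound=2 product=4
t=8: arr=1 -> substrate=5 bound=2 product=4
t=9: arr=2 -> substrate=5 bound=2 product=6
t=10: arr=2 -> substrate=7 bound=2 product=6

Answer: 6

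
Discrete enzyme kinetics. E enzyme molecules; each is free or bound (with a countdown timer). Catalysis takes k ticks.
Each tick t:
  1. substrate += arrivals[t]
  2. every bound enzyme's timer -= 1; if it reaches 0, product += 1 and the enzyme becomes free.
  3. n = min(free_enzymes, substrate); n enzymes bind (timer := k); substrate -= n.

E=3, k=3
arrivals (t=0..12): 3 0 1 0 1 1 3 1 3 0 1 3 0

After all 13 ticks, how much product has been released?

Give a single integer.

t=0: arr=3 -> substrate=0 bound=3 product=0
t=1: arr=0 -> substrate=0 bound=3 product=0
t=2: arr=1 -> substrate=1 bound=3 product=0
t=3: arr=0 -> substrate=0 bound=1 product=3
t=4: arr=1 -> substrate=0 bound=2 product=3
t=5: arr=1 -> substrate=0 bound=3 product=3
t=6: arr=3 -> substrate=2 bound=3 product=4
t=7: arr=1 -> substrate=2 bound=3 product=5
t=8: arr=3 -> substrate=4 bound=3 product=6
t=9: arr=0 -> substrate=3 bound=3 product=7
t=10: arr=1 -> substrate=3 bound=3 product=8
t=11: arr=3 -> substrate=5 bound=3 product=9
t=12: arr=0 -> substrate=4 bound=3 product=10

Answer: 10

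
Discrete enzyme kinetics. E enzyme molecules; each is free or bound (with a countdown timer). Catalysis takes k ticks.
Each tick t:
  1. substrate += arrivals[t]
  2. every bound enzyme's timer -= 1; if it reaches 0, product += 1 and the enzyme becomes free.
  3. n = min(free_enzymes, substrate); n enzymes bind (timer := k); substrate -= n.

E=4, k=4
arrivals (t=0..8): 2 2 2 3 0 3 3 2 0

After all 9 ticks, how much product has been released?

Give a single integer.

t=0: arr=2 -> substrate=0 bound=2 product=0
t=1: arr=2 -> substrate=0 bound=4 product=0
t=2: arr=2 -> substrate=2 bound=4 product=0
t=3: arr=3 -> substrate=5 bound=4 product=0
t=4: arr=0 -> substrate=3 bound=4 product=2
t=5: arr=3 -> substrate=4 bound=4 product=4
t=6: arr=3 -> substrate=7 bound=4 product=4
t=7: arr=2 -> substrate=9 bound=4 product=4
t=8: arr=0 -> substrate=7 bound=4 product=6

Answer: 6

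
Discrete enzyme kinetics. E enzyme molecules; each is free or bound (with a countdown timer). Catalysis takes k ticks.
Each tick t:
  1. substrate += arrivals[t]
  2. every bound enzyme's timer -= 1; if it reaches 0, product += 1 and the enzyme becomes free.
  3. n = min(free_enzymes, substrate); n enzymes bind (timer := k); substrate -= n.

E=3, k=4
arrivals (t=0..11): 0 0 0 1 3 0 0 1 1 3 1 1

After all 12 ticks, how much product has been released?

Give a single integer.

t=0: arr=0 -> substrate=0 bound=0 product=0
t=1: arr=0 -> substrate=0 bound=0 product=0
t=2: arr=0 -> substrate=0 bound=0 product=0
t=3: arr=1 -> substrate=0 bound=1 product=0
t=4: arr=3 -> substrate=1 bound=3 product=0
t=5: arr=0 -> substrate=1 bound=3 product=0
t=6: arr=0 -> substrate=1 bound=3 product=0
t=7: arr=1 -> substrate=1 bound=3 product=1
t=8: arr=1 -> substrate=0 bound=3 product=3
t=9: arr=3 -> substrate=3 bound=3 product=3
t=10: arr=1 -> substrate=4 bound=3 product=3
t=11: arr=1 -> substrate=4 bound=3 product=4

Answer: 4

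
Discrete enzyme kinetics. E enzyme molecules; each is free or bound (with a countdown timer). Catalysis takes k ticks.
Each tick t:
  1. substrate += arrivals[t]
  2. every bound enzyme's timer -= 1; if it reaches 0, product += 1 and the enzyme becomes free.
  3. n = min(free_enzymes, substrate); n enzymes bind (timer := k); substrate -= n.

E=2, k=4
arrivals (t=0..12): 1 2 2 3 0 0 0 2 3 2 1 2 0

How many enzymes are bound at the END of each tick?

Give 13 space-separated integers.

t=0: arr=1 -> substrate=0 bound=1 product=0
t=1: arr=2 -> substrate=1 bound=2 product=0
t=2: arr=2 -> substrate=3 bound=2 product=0
t=3: arr=3 -> substrate=6 bound=2 product=0
t=4: arr=0 -> substrate=5 bound=2 product=1
t=5: arr=0 -> substrate=4 bound=2 product=2
t=6: arr=0 -> substrate=4 bound=2 product=2
t=7: arr=2 -> substrate=6 bound=2 product=2
t=8: arr=3 -> substrate=8 bound=2 product=3
t=9: arr=2 -> substrate=9 bound=2 product=4
t=10: arr=1 -> substrate=10 bound=2 product=4
t=11: arr=2 -> substrate=12 bound=2 product=4
t=12: arr=0 -> substrate=11 bound=2 product=5

Answer: 1 2 2 2 2 2 2 2 2 2 2 2 2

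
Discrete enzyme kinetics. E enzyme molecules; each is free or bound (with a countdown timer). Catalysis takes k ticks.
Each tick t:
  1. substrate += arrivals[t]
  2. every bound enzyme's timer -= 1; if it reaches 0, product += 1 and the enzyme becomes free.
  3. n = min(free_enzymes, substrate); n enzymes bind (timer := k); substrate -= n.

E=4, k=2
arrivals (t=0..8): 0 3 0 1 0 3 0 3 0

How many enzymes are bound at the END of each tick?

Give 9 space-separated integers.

Answer: 0 3 3 1 1 3 3 3 3

Derivation:
t=0: arr=0 -> substrate=0 bound=0 product=0
t=1: arr=3 -> substrate=0 bound=3 product=0
t=2: arr=0 -> substrate=0 bound=3 product=0
t=3: arr=1 -> substrate=0 bound=1 product=3
t=4: arr=0 -> substrate=0 bound=1 product=3
t=5: arr=3 -> substrate=0 bound=3 product=4
t=6: arr=0 -> substrate=0 bound=3 product=4
t=7: arr=3 -> substrate=0 bound=3 product=7
t=8: arr=0 -> substrate=0 bound=3 product=7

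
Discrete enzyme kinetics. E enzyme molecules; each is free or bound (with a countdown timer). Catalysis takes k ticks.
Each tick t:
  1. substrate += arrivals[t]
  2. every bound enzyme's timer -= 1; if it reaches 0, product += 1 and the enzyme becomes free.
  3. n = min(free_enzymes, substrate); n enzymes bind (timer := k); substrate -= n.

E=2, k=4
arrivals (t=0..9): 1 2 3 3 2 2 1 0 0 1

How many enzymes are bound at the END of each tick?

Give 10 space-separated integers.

Answer: 1 2 2 2 2 2 2 2 2 2

Derivation:
t=0: arr=1 -> substrate=0 bound=1 product=0
t=1: arr=2 -> substrate=1 bound=2 product=0
t=2: arr=3 -> substrate=4 bound=2 product=0
t=3: arr=3 -> substrate=7 bound=2 product=0
t=4: arr=2 -> substrate=8 bound=2 product=1
t=5: arr=2 -> substrate=9 bound=2 product=2
t=6: arr=1 -> substrate=10 bound=2 product=2
t=7: arr=0 -> substrate=10 bound=2 product=2
t=8: arr=0 -> substrate=9 bound=2 product=3
t=9: arr=1 -> substrate=9 bound=2 product=4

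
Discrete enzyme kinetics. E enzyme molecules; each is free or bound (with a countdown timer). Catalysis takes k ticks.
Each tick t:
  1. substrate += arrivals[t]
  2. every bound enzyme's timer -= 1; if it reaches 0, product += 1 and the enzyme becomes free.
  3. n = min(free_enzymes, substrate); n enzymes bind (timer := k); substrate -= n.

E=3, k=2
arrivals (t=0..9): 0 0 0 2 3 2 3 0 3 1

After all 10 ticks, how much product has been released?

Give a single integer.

Answer: 8

Derivation:
t=0: arr=0 -> substrate=0 bound=0 product=0
t=1: arr=0 -> substrate=0 bound=0 product=0
t=2: arr=0 -> substrate=0 bound=0 product=0
t=3: arr=2 -> substrate=0 bound=2 product=0
t=4: arr=3 -> substrate=2 bound=3 product=0
t=5: arr=2 -> substrate=2 bound=3 product=2
t=6: arr=3 -> substrate=4 bound=3 product=3
t=7: arr=0 -> substrate=2 bound=3 product=5
t=8: arr=3 -> substrate=4 bound=3 product=6
t=9: arr=1 -> substrate=3 bound=3 product=8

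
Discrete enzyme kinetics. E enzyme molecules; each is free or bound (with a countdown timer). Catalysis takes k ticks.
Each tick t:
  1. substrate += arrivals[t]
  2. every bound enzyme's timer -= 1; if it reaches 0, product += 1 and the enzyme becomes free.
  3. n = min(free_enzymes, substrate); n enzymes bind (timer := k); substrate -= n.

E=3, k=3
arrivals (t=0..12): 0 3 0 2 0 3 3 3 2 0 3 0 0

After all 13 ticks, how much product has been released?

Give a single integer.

t=0: arr=0 -> substrate=0 bound=0 product=0
t=1: arr=3 -> substrate=0 bound=3 product=0
t=2: arr=0 -> substrate=0 bound=3 product=0
t=3: arr=2 -> substrate=2 bound=3 product=0
t=4: arr=0 -> substrate=0 bound=2 product=3
t=5: arr=3 -> substrate=2 bound=3 product=3
t=6: arr=3 -> substrate=5 bound=3 product=3
t=7: arr=3 -> substrate=6 bound=3 product=5
t=8: arr=2 -> substrate=7 bound=3 product=6
t=9: arr=0 -> substrate=7 bound=3 product=6
t=10: arr=3 -> substrate=8 bound=3 product=8
t=11: arr=0 -> substrate=7 bound=3 product=9
t=12: arr=0 -> substrate=7 bound=3 product=9

Answer: 9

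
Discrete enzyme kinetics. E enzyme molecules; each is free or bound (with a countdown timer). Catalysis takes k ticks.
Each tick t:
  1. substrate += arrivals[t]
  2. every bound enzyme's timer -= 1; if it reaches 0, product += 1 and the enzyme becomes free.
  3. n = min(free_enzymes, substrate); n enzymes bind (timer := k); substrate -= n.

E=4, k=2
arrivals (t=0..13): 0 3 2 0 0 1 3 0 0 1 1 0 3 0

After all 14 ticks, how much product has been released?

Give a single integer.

Answer: 11

Derivation:
t=0: arr=0 -> substrate=0 bound=0 product=0
t=1: arr=3 -> substrate=0 bound=3 product=0
t=2: arr=2 -> substrate=1 bound=4 product=0
t=3: arr=0 -> substrate=0 bound=2 product=3
t=4: arr=0 -> substrate=0 bound=1 product=4
t=5: arr=1 -> substrate=0 bound=1 product=5
t=6: arr=3 -> substrate=0 bound=4 product=5
t=7: arr=0 -> substrate=0 bound=3 product=6
t=8: arr=0 -> substrate=0 bound=0 product=9
t=9: arr=1 -> substrate=0 bound=1 product=9
t=10: arr=1 -> substrate=0 bound=2 product=9
t=11: arr=0 -> substrate=0 bound=1 product=10
t=12: arr=3 -> substrate=0 bound=3 product=11
t=13: arr=0 -> substrate=0 bound=3 product=11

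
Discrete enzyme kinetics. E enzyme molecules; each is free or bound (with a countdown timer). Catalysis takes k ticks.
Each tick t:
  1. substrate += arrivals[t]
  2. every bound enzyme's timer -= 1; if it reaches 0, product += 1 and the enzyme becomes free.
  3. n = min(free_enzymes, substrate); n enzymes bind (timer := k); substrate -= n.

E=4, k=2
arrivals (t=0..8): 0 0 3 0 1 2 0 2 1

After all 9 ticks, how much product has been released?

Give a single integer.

t=0: arr=0 -> substrate=0 bound=0 product=0
t=1: arr=0 -> substrate=0 bound=0 product=0
t=2: arr=3 -> substrate=0 bound=3 product=0
t=3: arr=0 -> substrate=0 bound=3 product=0
t=4: arr=1 -> substrate=0 bound=1 product=3
t=5: arr=2 -> substrate=0 bound=3 product=3
t=6: arr=0 -> substrate=0 bound=2 product=4
t=7: arr=2 -> substrate=0 bound=2 product=6
t=8: arr=1 -> substrate=0 bound=3 product=6

Answer: 6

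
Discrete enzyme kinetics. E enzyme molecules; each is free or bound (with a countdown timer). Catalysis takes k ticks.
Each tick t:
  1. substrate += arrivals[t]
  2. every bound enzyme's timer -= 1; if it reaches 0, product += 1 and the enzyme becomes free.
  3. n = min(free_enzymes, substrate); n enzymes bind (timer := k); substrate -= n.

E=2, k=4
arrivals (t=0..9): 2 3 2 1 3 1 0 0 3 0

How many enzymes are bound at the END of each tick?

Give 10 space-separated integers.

Answer: 2 2 2 2 2 2 2 2 2 2

Derivation:
t=0: arr=2 -> substrate=0 bound=2 product=0
t=1: arr=3 -> substrate=3 bound=2 product=0
t=2: arr=2 -> substrate=5 bound=2 product=0
t=3: arr=1 -> substrate=6 bound=2 product=0
t=4: arr=3 -> substrate=7 bound=2 product=2
t=5: arr=1 -> substrate=8 bound=2 product=2
t=6: arr=0 -> substrate=8 bound=2 product=2
t=7: arr=0 -> substrate=8 bound=2 product=2
t=8: arr=3 -> substrate=9 bound=2 product=4
t=9: arr=0 -> substrate=9 bound=2 product=4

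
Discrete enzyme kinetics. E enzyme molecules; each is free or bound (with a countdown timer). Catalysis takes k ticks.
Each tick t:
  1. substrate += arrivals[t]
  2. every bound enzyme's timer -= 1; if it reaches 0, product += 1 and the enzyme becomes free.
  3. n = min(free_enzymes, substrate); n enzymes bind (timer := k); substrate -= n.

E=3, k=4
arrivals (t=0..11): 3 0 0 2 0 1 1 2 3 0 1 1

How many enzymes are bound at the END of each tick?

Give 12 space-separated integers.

Answer: 3 3 3 3 2 3 3 3 3 3 3 3

Derivation:
t=0: arr=3 -> substrate=0 bound=3 product=0
t=1: arr=0 -> substrate=0 bound=3 product=0
t=2: arr=0 -> substrate=0 bound=3 product=0
t=3: arr=2 -> substrate=2 bound=3 product=0
t=4: arr=0 -> substrate=0 bound=2 product=3
t=5: arr=1 -> substrate=0 bound=3 product=3
t=6: arr=1 -> substrate=1 bound=3 product=3
t=7: arr=2 -> substrate=3 bound=3 product=3
t=8: arr=3 -> substrate=4 bound=3 product=5
t=9: arr=0 -> substrate=3 bound=3 product=6
t=10: arr=1 -> substrate=4 bound=3 product=6
t=11: arr=1 -> substrate=5 bound=3 product=6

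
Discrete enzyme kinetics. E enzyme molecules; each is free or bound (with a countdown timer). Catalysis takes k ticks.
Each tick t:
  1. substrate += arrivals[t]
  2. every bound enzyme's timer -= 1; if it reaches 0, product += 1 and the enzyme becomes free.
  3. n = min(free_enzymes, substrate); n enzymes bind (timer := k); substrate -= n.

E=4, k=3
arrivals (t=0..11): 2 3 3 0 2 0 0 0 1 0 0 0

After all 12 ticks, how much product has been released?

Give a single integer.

Answer: 11

Derivation:
t=0: arr=2 -> substrate=0 bound=2 product=0
t=1: arr=3 -> substrate=1 bound=4 product=0
t=2: arr=3 -> substrate=4 bound=4 product=0
t=3: arr=0 -> substrate=2 bound=4 product=2
t=4: arr=2 -> substrate=2 bound=4 product=4
t=5: arr=0 -> substrate=2 bound=4 product=4
t=6: arr=0 -> substrate=0 bound=4 product=6
t=7: arr=0 -> substrate=0 bound=2 product=8
t=8: arr=1 -> substrate=0 bound=3 product=8
t=9: arr=0 -> substrate=0 bound=1 product=10
t=10: arr=0 -> substrate=0 bound=1 product=10
t=11: arr=0 -> substrate=0 bound=0 product=11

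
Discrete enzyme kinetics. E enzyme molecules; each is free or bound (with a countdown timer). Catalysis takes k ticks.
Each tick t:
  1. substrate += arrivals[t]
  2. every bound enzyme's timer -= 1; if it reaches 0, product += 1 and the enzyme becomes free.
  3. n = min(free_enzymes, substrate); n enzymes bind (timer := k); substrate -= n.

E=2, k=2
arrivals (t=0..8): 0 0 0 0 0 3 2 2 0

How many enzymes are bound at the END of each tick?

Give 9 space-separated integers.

t=0: arr=0 -> substrate=0 bound=0 product=0
t=1: arr=0 -> substrate=0 bound=0 product=0
t=2: arr=0 -> substrate=0 bound=0 product=0
t=3: arr=0 -> substrate=0 bound=0 product=0
t=4: arr=0 -> substrate=0 bound=0 product=0
t=5: arr=3 -> substrate=1 bound=2 product=0
t=6: arr=2 -> substrate=3 bound=2 product=0
t=7: arr=2 -> substrate=3 bound=2 product=2
t=8: arr=0 -> substrate=3 bound=2 product=2

Answer: 0 0 0 0 0 2 2 2 2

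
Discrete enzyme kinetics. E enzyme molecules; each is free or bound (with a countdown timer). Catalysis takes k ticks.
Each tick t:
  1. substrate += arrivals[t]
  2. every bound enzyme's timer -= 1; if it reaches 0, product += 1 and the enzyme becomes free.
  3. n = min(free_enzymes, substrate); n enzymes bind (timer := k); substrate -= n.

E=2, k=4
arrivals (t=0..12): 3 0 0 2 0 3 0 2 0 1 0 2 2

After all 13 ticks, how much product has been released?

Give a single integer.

t=0: arr=3 -> substrate=1 bound=2 product=0
t=1: arr=0 -> substrate=1 bound=2 product=0
t=2: arr=0 -> substrate=1 bound=2 product=0
t=3: arr=2 -> substrate=3 bound=2 product=0
t=4: arr=0 -> substrate=1 bound=2 product=2
t=5: arr=3 -> substrate=4 bound=2 product=2
t=6: arr=0 -> substrate=4 bound=2 product=2
t=7: arr=2 -> substrate=6 bound=2 product=2
t=8: arr=0 -> substrate=4 bound=2 product=4
t=9: arr=1 -> substrate=5 bound=2 product=4
t=10: arr=0 -> substrate=5 bound=2 product=4
t=11: arr=2 -> substrate=7 bound=2 product=4
t=12: arr=2 -> substrate=7 bound=2 product=6

Answer: 6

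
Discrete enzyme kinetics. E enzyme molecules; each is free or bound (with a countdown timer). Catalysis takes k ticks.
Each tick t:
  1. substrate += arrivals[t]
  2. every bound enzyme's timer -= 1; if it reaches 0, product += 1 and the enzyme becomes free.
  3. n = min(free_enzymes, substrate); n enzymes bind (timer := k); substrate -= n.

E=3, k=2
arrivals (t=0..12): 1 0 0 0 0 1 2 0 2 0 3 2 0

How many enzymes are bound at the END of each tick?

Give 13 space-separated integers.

Answer: 1 1 0 0 0 1 3 2 2 2 3 3 2

Derivation:
t=0: arr=1 -> substrate=0 bound=1 product=0
t=1: arr=0 -> substrate=0 bound=1 product=0
t=2: arr=0 -> substrate=0 bound=0 product=1
t=3: arr=0 -> substrate=0 bound=0 product=1
t=4: arr=0 -> substrate=0 bound=0 product=1
t=5: arr=1 -> substrate=0 bound=1 product=1
t=6: arr=2 -> substrate=0 bound=3 product=1
t=7: arr=0 -> substrate=0 bound=2 product=2
t=8: arr=2 -> substrate=0 bound=2 product=4
t=9: arr=0 -> substrate=0 bound=2 product=4
t=10: arr=3 -> substrate=0 bound=3 product=6
t=11: arr=2 -> substrate=2 bound=3 product=6
t=12: arr=0 -> substrate=0 bound=2 product=9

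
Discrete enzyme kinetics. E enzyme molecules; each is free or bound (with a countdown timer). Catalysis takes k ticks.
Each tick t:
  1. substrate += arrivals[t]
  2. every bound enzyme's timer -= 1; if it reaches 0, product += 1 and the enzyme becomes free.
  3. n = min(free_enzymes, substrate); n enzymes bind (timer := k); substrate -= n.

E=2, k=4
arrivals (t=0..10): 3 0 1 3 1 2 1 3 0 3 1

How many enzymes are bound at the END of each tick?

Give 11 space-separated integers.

t=0: arr=3 -> substrate=1 bound=2 product=0
t=1: arr=0 -> substrate=1 bound=2 product=0
t=2: arr=1 -> substrate=2 bound=2 product=0
t=3: arr=3 -> substrate=5 bound=2 product=0
t=4: arr=1 -> substrate=4 bound=2 product=2
t=5: arr=2 -> substrate=6 bound=2 product=2
t=6: arr=1 -> substrate=7 bound=2 product=2
t=7: arr=3 -> substrate=10 bound=2 product=2
t=8: arr=0 -> substrate=8 bound=2 product=4
t=9: arr=3 -> substrate=11 bound=2 product=4
t=10: arr=1 -> substrate=12 bound=2 product=4

Answer: 2 2 2 2 2 2 2 2 2 2 2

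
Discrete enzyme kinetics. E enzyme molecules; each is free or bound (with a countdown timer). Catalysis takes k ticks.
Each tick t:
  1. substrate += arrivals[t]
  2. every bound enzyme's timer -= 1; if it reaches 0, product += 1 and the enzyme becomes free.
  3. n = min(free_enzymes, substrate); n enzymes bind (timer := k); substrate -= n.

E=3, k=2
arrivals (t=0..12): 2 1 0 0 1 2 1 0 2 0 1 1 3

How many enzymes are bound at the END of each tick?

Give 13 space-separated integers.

Answer: 2 3 1 0 1 3 3 1 2 2 1 2 3

Derivation:
t=0: arr=2 -> substrate=0 bound=2 product=0
t=1: arr=1 -> substrate=0 bound=3 product=0
t=2: arr=0 -> substrate=0 bound=1 product=2
t=3: arr=0 -> substrate=0 bound=0 product=3
t=4: arr=1 -> substrate=0 bound=1 product=3
t=5: arr=2 -> substrate=0 bound=3 product=3
t=6: arr=1 -> substrate=0 bound=3 product=4
t=7: arr=0 -> substrate=0 bound=1 product=6
t=8: arr=2 -> substrate=0 bound=2 product=7
t=9: arr=0 -> substrate=0 bound=2 product=7
t=10: arr=1 -> substrate=0 bound=1 product=9
t=11: arr=1 -> substrate=0 bound=2 product=9
t=12: arr=3 -> substrate=1 bound=3 product=10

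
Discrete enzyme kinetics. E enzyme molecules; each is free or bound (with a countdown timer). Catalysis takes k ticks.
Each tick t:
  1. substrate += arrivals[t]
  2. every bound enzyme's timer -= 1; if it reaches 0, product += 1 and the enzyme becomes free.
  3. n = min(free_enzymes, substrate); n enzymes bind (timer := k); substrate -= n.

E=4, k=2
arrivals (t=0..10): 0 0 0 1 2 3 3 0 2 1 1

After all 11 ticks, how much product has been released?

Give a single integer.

Answer: 11

Derivation:
t=0: arr=0 -> substrate=0 bound=0 product=0
t=1: arr=0 -> substrate=0 bound=0 product=0
t=2: arr=0 -> substrate=0 bound=0 product=0
t=3: arr=1 -> substrate=0 bound=1 product=0
t=4: arr=2 -> substrate=0 bound=3 product=0
t=5: arr=3 -> substrate=1 bound=4 product=1
t=6: arr=3 -> substrate=2 bound=4 product=3
t=7: arr=0 -> substrate=0 bound=4 product=5
t=8: arr=2 -> substrate=0 bound=4 product=7
t=9: arr=1 -> substrate=0 bound=3 product=9
t=10: arr=1 -> substrate=0 bound=2 product=11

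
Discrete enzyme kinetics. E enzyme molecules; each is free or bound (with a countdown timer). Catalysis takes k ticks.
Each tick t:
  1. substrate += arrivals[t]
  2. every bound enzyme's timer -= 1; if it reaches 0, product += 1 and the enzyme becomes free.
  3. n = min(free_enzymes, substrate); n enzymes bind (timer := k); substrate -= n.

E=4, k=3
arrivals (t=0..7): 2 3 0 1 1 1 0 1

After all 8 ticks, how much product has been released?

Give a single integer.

t=0: arr=2 -> substrate=0 bound=2 product=0
t=1: arr=3 -> substrate=1 bound=4 product=0
t=2: arr=0 -> substrate=1 bound=4 product=0
t=3: arr=1 -> substrate=0 bound=4 product=2
t=4: arr=1 -> substrate=0 bound=3 product=4
t=5: arr=1 -> substrate=0 bound=4 product=4
t=6: arr=0 -> substrate=0 bound=2 product=6
t=7: arr=1 -> substrate=0 bound=2 product=7

Answer: 7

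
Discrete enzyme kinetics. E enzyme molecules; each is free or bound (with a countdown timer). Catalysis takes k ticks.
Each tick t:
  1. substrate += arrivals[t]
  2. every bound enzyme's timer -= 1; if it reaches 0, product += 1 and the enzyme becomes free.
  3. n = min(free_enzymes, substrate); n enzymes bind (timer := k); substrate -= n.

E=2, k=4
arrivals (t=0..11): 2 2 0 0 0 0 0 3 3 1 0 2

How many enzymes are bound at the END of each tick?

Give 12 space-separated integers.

t=0: arr=2 -> substrate=0 bound=2 product=0
t=1: arr=2 -> substrate=2 bound=2 product=0
t=2: arr=0 -> substrate=2 bound=2 product=0
t=3: arr=0 -> substrate=2 bound=2 product=0
t=4: arr=0 -> substrate=0 bound=2 product=2
t=5: arr=0 -> substrate=0 bound=2 product=2
t=6: arr=0 -> substrate=0 bound=2 product=2
t=7: arr=3 -> substrate=3 bound=2 product=2
t=8: arr=3 -> substrate=4 bound=2 product=4
t=9: arr=1 -> substrate=5 bound=2 product=4
t=10: arr=0 -> substrate=5 bound=2 product=4
t=11: arr=2 -> substrate=7 bound=2 product=4

Answer: 2 2 2 2 2 2 2 2 2 2 2 2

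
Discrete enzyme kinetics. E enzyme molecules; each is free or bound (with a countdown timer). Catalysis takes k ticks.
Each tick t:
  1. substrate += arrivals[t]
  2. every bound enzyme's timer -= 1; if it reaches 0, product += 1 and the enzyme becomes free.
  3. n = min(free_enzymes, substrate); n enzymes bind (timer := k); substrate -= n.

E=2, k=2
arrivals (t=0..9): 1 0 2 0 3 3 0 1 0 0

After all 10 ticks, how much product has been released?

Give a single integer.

t=0: arr=1 -> substrate=0 bound=1 product=0
t=1: arr=0 -> substrate=0 bound=1 product=0
t=2: arr=2 -> substrate=0 bound=2 product=1
t=3: arr=0 -> substrate=0 bound=2 product=1
t=4: arr=3 -> substrate=1 bound=2 product=3
t=5: arr=3 -> substrate=4 bound=2 product=3
t=6: arr=0 -> substrate=2 bound=2 product=5
t=7: arr=1 -> substrate=3 bound=2 product=5
t=8: arr=0 -> substrate=1 bound=2 product=7
t=9: arr=0 -> substrate=1 bound=2 product=7

Answer: 7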